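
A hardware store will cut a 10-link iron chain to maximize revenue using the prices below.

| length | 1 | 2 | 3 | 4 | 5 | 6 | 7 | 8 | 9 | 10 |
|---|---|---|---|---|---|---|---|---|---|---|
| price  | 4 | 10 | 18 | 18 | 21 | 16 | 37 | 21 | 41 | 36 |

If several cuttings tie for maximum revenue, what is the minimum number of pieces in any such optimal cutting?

Build r[k] bottom-up: r[k] = max over allowed piece i of (p[i] + r[k−i]).
r[1] = 4
r[2] = 10
r[3] = 18
r[4] = 22  (first piece 1, then r[3]=18)
r[5] = 28  (first piece 2, then r[3]=18)
r[6] = 36  (first piece 3, then r[3]=18)
r[7] = 40  (first piece 1, then r[6]=36)
r[8] = 46  (first piece 2, then r[6]=36)
r[9] = 54  (first piece 3, then r[6]=36)
r[10] = 58  (first piece 1, then r[9]=54)
Maximum revenue is $58.
Now minimize piece count subject to staying optimal: for each k, pieces[k] = 1 + min over i with p[i]+r[k−i]=r[k] of pieces[k−i].
pieces[7] = 3
pieces[8] = 3
pieces[9] = 3
pieces[10] = 4

4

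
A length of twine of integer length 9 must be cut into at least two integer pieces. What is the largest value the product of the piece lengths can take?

Let prod[k] be the best product for length k (with at least one cut). For each first piece i, the rest contributes max(k−i, prod[k−i]).
prod[2] = 1*max(1,0) = 1*1 = 1
prod[3] = max(1*2, 2*1) = 2
prod[4] = max(1*3, 2*2, 3*1) = 4
prod[5] = max(1*4, 2*3, 3*2, 4*1) = 6
prod[6] = max(1*6, 2*4, 3*3, 4*2, 5*1) = 9
prod[7] = max(1*9, 2*6, 3*4, 4*3, 5*2, 6*1) = 12
prod[8] = max(1*12, 2*9, 3*6, …, 6*2, 7*1) = 18
prod[9] = max(1*18, 2*12, 3*9, …, 7*2, 8*1) = 27
One optimal split: 3 + 3 + 3; product 3*3*3 = 27.

27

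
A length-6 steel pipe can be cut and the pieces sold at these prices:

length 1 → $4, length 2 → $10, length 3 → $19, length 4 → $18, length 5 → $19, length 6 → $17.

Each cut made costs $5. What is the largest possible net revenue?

Consider every possible first cut. net[k] is the best of p[i]+net[k−i] over all sellable i≤k, charging 5 whenever i<k.
net[1] = 4
net[2] = max(4+4-5, 10+0) = 10
net[3] = max(4+10-5, 10+4-5, 19+0) = 19
net[4] = max(4+19-5, 10+10-5, 19+4-5, 18+0) = 18
net[5] = max(4+18-5, 10+19-5, 19+10-5, 18+4-5, 19+0) = 24
net[6] = max(4+24-5, 10+18-5, 19+19-5, 18+10-5, 19+4-5, 17+0) = 33
One optimal plan: pieces 3 + 3 (1 cut) → $38 − $5 = $33.

33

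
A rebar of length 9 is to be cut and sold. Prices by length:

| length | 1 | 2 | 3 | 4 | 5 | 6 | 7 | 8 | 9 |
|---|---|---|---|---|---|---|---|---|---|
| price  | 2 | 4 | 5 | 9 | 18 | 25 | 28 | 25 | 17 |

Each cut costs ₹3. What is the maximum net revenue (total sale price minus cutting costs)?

Let v[k] be the best obtainable value from length k. For each k, try every first piece i and keep the best of price[i] + v[k−i] minus the 3 cut fee when i<k.
v[1] = 2
v[2] = 4
v[3] = 5
v[4] = 9
v[5] = 18
v[6] = 25
v[7] = 28
v[8] = 27  (first piece 1, then v[7]=28)
v[9] = 29  (first piece 2, then v[7]=28)
One optimal plan: pieces 7 + 2 (1 cut) → ₹32 − ₹3 = ₹29.

29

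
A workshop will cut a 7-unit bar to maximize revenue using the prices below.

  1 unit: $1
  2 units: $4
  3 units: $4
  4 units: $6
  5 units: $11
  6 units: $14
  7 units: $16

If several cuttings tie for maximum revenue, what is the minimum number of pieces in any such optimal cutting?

Consider every possible first cut. r[k] is the best of p[i]+r[k−i] over all sellable i≤k.
r[1] = 1
r[2] = max(1+1, 4+0) = 4
r[3] = max(1+4, 4+1, 4+0) = 5
r[4] = max(1+5, 4+4, 4+1, 6+0) = 8
r[5] = max(1+8, 4+5, 4+4, 6+1, 11+0) = 11
r[6] = max(1+11, 4+8, 4+5, 6+4, 11+1, 14+0) = 14
r[7] = max(1+14, 4+11, 4+8, …, 14+1, 16+0) = 16
Maximum revenue is $16.
Now minimize piece count subject to staying optimal: for each k, pieces[k] = 1 + min over i with p[i]+r[k−i]=r[k] of pieces[k−i].
pieces[4] = 2
pieces[5] = 1
pieces[6] = 1
pieces[7] = 1

1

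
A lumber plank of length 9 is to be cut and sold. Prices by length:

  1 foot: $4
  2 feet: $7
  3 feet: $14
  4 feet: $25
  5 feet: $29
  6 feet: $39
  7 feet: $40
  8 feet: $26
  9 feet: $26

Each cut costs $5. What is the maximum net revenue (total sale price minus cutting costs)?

49

Build r[k] bottom-up: r[k] = max over allowed piece i of (p[i] + r[k−i]) − 5 per cut.
r[1] = 4
r[2] = max(4+4-5, 7+0) = 7
r[3] = max(4+7-5, 7+4-5, 14+0) = 14
r[4] = max(4+14-5, 7+7-5, 14+4-5, 25+0) = 25
r[5] = max(4+25-5, 7+14-5, 14+7-5, 25+4-5, 29+0) = 29
r[6] = max(4+29-5, 7+25-5, 14+14-5, 25+7-5, 29+4-5, 39+0) = 39
r[7] = max(4+39-5, 7+29-5, 14+25-5, …, 39+4-5, 40+0) = 40
r[8] = max(4+40-5, 7+39-5, 14+29-5, …, 40+4-5, 26+0) = 45
r[9] = max(4+45-5, 7+40-5, 14+39-5, …, 26+4-5, 26+0) = 49
One optimal plan: pieces 5 + 4 (1 cut) → $54 − $5 = $49.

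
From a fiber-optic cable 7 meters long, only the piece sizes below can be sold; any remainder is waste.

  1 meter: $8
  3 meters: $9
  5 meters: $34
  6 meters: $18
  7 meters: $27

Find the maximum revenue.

Let f[k] be the best obtainable value from length k. For each k, try every first piece i and keep the best of price[i] + f[k−i].
f[1] = 8
f[2] = 16  (first piece 1, then f[1]=8)
f[3] = max(8+16, 9+0) = 24
f[4] = max(8+24, 9+8) = 32
f[5] = max(8+32, 9+16, 34+0) = 40
f[6] = max(8+40, 9+24, 34+8, 18+0) = 48
f[7] = max(8+48, 9+32, 34+16, 18+8, 27+0) = 56
One optimal cutting: 1 + 1 + 1 + 1 + 1 + 1 + 1 → $56.

56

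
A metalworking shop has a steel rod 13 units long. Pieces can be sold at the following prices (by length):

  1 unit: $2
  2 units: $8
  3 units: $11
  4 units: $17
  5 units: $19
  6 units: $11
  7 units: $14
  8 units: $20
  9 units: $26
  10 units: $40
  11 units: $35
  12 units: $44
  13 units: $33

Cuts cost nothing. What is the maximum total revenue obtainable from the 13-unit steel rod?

53

Build R[k] bottom-up: R[k] = max over allowed piece i of (p[i] + R[k−i]).
R[1] = 2
R[2] = 8
R[3] = 11
R[4] = 17
R[5] = 19  (first piece 1, then R[4]=17)
R[6] = 25  (first piece 2, then R[4]=17)
R[7] = 28  (first piece 3, then R[4]=17)
R[8] = 34  (first piece 4, then R[4]=17)
R[9] = 36  (first piece 1, then R[8]=34)
R[10] = 42  (first piece 2, then R[8]=34)
R[11] = 45  (first piece 3, then R[8]=34)
R[12] = 51  (first piece 4, then R[8]=34)
R[13] = 53  (first piece 1, then R[12]=51)
One optimal cutting: 4 + 4 + 4 + 1 → $17 + $17 + $17 + $2 = $53.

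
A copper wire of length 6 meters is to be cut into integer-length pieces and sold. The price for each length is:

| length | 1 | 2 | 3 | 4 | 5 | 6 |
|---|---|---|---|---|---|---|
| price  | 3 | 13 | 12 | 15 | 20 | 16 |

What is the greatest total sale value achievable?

Consider every possible first cut. r[k] is the best of p[i]+r[k−i] over all sellable i≤k.
r[1] = 3
r[2] = 13
r[3] = 16  (first piece 1, then r[2]=13)
r[4] = 26  (first piece 2, then r[2]=13)
r[5] = 29  (first piece 1, then r[4]=26)
r[6] = 39  (first piece 2, then r[4]=26)
One optimal cutting: 2 + 2 + 2 → €13 + €13 + €13 = €39.

39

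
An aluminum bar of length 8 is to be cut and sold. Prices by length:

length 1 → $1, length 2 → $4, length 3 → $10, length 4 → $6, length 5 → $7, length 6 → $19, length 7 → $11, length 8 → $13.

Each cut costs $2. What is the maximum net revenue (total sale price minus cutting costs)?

21

Consider every possible first cut. v[k] is the best of p[i]+v[k−i] over all sellable i≤k, charging 2 whenever i<k.
v[1] = 1
v[2] = max(1+1-2, 4+0) = 4
v[3] = max(1+4-2, 4+1-2, 10+0) = 10
v[4] = max(1+10-2, 4+4-2, 10+1-2, 6+0) = 9
v[5] = max(1+9-2, 4+10-2, 10+4-2, 6+1-2, 7+0) = 12
v[6] = max(1+12-2, 4+9-2, 10+10-2, 6+4-2, 7+1-2, 19+0) = 19
v[7] = max(1+19-2, 4+12-2, 10+9-2, …, 19+1-2, 11+0) = 18
v[8] = max(1+18-2, 4+19-2, 10+12-2, …, 11+1-2, 13+0) = 21
One optimal plan: pieces 6 + 2 (1 cut) → $23 − $2 = $21.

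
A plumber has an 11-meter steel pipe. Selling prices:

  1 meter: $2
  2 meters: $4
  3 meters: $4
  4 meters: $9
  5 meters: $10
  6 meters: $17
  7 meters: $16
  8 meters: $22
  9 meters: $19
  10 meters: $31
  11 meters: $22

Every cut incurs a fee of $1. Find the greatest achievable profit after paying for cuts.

32

Consider every possible first cut. r[k] is the best of p[i]+r[k−i] over all sellable i≤k, charging 1 whenever i<k.
r[1] = 2
r[2] = 4
r[3] = 5  (first piece 1, then r[2]=4)
r[4] = 9
r[5] = 10  (first piece 1, then r[4]=9)
r[6] = 17
r[7] = 18  (first piece 1, then r[6]=17)
r[8] = 22
r[9] = 23  (first piece 1, then r[8]=22)
r[10] = 31
r[11] = 32  (first piece 1, then r[10]=31)
One optimal plan: pieces 10 + 1 (1 cut) → $33 − $1 = $32.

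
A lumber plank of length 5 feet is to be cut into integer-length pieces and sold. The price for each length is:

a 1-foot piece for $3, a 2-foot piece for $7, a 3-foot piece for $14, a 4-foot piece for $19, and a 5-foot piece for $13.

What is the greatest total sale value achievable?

22

Let r[k] be the best obtainable value from length k. For each k, try every first piece i and keep the best of price[i] + r[k−i].
r[1] = 3
r[2] = max(3+3, 7+0) = 7
r[3] = max(3+7, 7+3, 14+0) = 14
r[4] = max(3+14, 7+7, 14+3, 19+0) = 19
r[5] = max(3+19, 7+14, 14+7, 19+3, 13+0) = 22
One optimal cutting: 4 + 1 → $19 + $3 = $22.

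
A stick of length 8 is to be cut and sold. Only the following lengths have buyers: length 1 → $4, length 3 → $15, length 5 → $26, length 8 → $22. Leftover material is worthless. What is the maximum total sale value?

41

Let f[k] be the best obtainable value from length k. For each k, try every first piece i and keep the best of price[i] + f[k−i].
f[1] = 4
f[2] = 8  (first piece 1, then f[1]=4)
f[3] = 15
f[4] = 19  (first piece 1, then f[3]=15)
f[5] = 26
f[6] = 30  (first piece 1, then f[5]=26)
f[7] = 34  (first piece 1, then f[6]=30)
f[8] = 41  (first piece 3, then f[5]=26)
One optimal cutting: 5 + 3 → $41.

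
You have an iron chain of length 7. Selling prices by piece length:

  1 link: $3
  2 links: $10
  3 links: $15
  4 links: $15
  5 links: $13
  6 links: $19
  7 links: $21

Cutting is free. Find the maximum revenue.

35

Consider every possible first cut. v[k] is the best of p[i]+v[k−i] over all sellable i≤k.
v[1] = 3
v[2] = 10
v[3] = 15
v[4] = 20  (first piece 2, then v[2]=10)
v[5] = 25  (first piece 2, then v[3]=15)
v[6] = 30  (first piece 2, then v[4]=20)
v[7] = 35  (first piece 2, then v[5]=25)
One optimal cutting: 3 + 2 + 2 → $15 + $10 + $10 = $35.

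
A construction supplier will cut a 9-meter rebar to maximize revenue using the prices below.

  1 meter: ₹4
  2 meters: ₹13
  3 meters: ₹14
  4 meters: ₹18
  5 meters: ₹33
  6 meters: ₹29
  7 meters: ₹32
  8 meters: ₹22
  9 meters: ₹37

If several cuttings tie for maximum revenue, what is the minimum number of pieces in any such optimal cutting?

3

Let r[k] be the best obtainable value from length k. For each k, try every first piece i and keep the best of price[i] + r[k−i].
r[1] = 4
r[2] = max(4+4, 13+0) = 13
r[3] = max(4+13, 13+4, 14+0) = 17
r[4] = max(4+17, 13+13, 14+4, 18+0) = 26
r[5] = max(4+26, 13+17, 14+13, 18+4, 33+0) = 33
r[6] = max(4+33, 13+26, 14+17, 18+13, 33+4, 29+0) = 39
r[7] = max(4+39, 13+33, 14+26, …, 29+4, 32+0) = 46
r[8] = max(4+46, 13+39, 14+33, …, 32+4, 22+0) = 52
r[9] = max(4+52, 13+46, 14+39, …, 22+4, 37+0) = 59
Maximum revenue is ₹59.
Now minimize piece count subject to staying optimal: for each k, pieces[k] = 1 + min over i with p[i]+r[k−i]=r[k] of pieces[k−i].
pieces[6] = 3
pieces[7] = 2
pieces[8] = 4
pieces[9] = 3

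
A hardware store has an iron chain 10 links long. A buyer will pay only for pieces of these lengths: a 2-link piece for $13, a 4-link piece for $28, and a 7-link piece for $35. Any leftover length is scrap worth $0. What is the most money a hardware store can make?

69

Consider every possible first cut. f[k] is the best of p[i]+f[k−i] over all sellable i≤k.
f[1] = 0
f[2] = 13
f[3] = 13
f[4] = 28
f[5] = 28
f[6] = 41  (first piece 2, then f[4]=28)
f[7] = 41
f[8] = 56  (first piece 4, then f[4]=28)
f[9] = 56
f[10] = 69  (first piece 2, then f[8]=56)
One optimal cutting: 4 + 4 + 2 → $69.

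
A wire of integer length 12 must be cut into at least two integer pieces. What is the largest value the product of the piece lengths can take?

81

Let m[k] be the best product for length k (with at least one cut). For each first piece i, the rest contributes max(k−i, m[k−i]).
m[2] = 1×max(1,0) = 1×1 = 1
m[3] = max(1×2, 2×1) = 2
m[4] = max(1×3, 2×2, 3×1) = 4
m[5] = max(1×4, 2×3, 3×2, 4×1) = 6
m[6] = max(1×6, 2×4, 3×3, 4×2, 5×1) = 9
m[7] = max(1×9, 2×6, 3×4, 4×3, 5×2, 6×1) = 12
m[8] = max(1×12, 2×9, 3×6, …, 6×2, 7×1) = 18
m[9] = max(1×18, 2×12, 3×9, …, 7×2, 8×1) = 27
m[10] = max(1×27, 2×18, 3×12, …, 8×2, 9×1) = 36
m[11] = max(1×36, 2×27, 3×18, …, 9×2, 10×1) = 54
m[12] = max(1×54, 2×36, 3×27, …, 10×2, 11×1) = 81
One optimal split: 3 + 3 + 3 + 3; product 3×3×3×3 = 81.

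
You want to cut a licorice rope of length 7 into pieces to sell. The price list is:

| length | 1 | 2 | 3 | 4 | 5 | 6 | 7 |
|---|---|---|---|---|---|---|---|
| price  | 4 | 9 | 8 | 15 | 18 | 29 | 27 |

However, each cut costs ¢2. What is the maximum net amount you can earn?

31

Build r[k] bottom-up: r[k] = max over allowed piece i of (p[i] + r[k−i]) − 2 per cut.
r[1] = 4
r[2] = max(4+4-2, 9+0) = 9
r[3] = max(4+9-2, 9+4-2, 8+0) = 11
r[4] = max(4+11-2, 9+9-2, 8+4-2, 15+0) = 16
r[5] = max(4+16-2, 9+11-2, 8+9-2, 15+4-2, 18+0) = 18
r[6] = max(4+18-2, 9+16-2, 8+11-2, 15+9-2, 18+4-2, 29+0) = 29
r[7] = max(4+29-2, 9+18-2, 8+16-2, …, 29+4-2, 27+0) = 31
One optimal plan: pieces 6 + 1 (1 cut) → ¢33 − ¢2 = ¢31.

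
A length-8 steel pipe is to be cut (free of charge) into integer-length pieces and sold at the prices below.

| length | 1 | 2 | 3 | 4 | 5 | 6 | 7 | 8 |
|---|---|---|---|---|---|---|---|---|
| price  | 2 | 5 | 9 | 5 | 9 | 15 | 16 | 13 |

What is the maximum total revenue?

23

Let r[k] be the best obtainable value from length k. For each k, try every first piece i and keep the best of price[i] + r[k−i].
r[1] = 2
r[2] = 5
r[3] = 9
r[4] = 11  (first piece 1, then r[3]=9)
r[5] = 14  (first piece 2, then r[3]=9)
r[6] = 18  (first piece 3, then r[3]=9)
r[7] = 20  (first piece 1, then r[6]=18)
r[8] = 23  (first piece 2, then r[6]=18)
One optimal cutting: 3 + 3 + 2 → $9 + $9 + $5 = $23.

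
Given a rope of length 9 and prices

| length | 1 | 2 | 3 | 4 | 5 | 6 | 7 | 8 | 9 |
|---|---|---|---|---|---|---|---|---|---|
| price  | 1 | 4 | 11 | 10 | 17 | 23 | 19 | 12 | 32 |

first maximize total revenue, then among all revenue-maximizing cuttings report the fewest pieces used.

Let r[k] be the best obtainable value from length k. For each k, try every first piece i and keep the best of price[i] + r[k−i].
r[1] = 1
r[2] = 4
r[3] = 11
r[4] = 12  (first piece 1, then r[3]=11)
r[5] = 17
r[6] = 23
r[7] = 24  (first piece 1, then r[6]=23)
r[8] = 28  (first piece 3, then r[5]=17)
r[9] = 34  (first piece 3, then r[6]=23)
Maximum revenue is €34.
Now minimize piece count subject to staying optimal: for each k, pieces[k] = 1 + min over i with p[i]+r[k−i]=r[k] of pieces[k−i].
pieces[6] = 1
pieces[7] = 2
pieces[8] = 2
pieces[9] = 2

2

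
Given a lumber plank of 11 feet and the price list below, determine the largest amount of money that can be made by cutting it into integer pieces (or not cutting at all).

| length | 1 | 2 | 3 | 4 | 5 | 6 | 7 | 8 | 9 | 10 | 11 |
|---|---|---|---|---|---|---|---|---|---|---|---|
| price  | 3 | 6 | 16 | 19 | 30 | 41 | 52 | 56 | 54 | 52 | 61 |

72

Let v[k] be the best obtainable value from length k. For each k, try every first piece i and keep the best of price[i] + v[k−i].
v[1] = 3
v[2] = max(3+3, 6+0) = 6
v[3] = max(3+6, 6+3, 16+0) = 16
v[4] = max(3+16, 6+6, 16+3, 19+0) = 19
v[5] = max(3+19, 6+16, 16+6, 19+3, 30+0) = 30
v[6] = max(3+30, 6+19, 16+16, 19+6, 30+3, 41+0) = 41
v[7] = max(3+41, 6+30, 16+19, …, 41+3, 52+0) = 52
v[8] = max(3+52, 6+41, 16+30, …, 52+3, 56+0) = 56
v[9] = max(3+56, 6+52, 16+41, …, 56+3, 54+0) = 59
v[10] = max(3+59, 6+56, 16+52, …, 54+3, 52+0) = 68
v[11] = max(3+68, 6+59, 16+56, …, 52+3, 61+0) = 72
One optimal cutting: 8 + 3 → $56 + $16 = $72.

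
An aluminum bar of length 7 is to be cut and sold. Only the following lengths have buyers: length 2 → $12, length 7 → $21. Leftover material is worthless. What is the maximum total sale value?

Consider every possible first cut. r[k] is the best of p[i]+r[k−i] over all sellable i≤k.
r[1] = 0
r[2] = 12
r[3] = 12
r[4] = 24  (first piece 2, then r[2]=12)
r[5] = 24
r[6] = 36  (first piece 2, then r[4]=24)
r[7] = max(12+24, 21+0) = 36
One optimal cutting: pieces 2 + 2 + 2 with 1 cm of scrap → $36.

36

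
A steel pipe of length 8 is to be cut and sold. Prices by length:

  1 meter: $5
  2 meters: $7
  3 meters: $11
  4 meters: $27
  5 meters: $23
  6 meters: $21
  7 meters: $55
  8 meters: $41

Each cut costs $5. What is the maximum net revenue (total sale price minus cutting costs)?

55

Consider every possible first cut. v[k] is the best of p[i]+v[k−i] over all sellable i≤k, charging 5 whenever i<k.
v[1] = 5
v[2] = 7
v[3] = 11
v[4] = 27
v[5] = 27  (first piece 1, then v[4]=27)
v[6] = 29  (first piece 2, then v[4]=27)
v[7] = 55
v[8] = 55  (first piece 1, then v[7]=55)
One optimal plan: pieces 7 + 1 (1 cut) → $60 − $5 = $55.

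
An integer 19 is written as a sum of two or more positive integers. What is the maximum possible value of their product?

Let g[k] be the best product for length k (with at least one cut). For each first piece i, the rest contributes max(k−i, g[k−i]).
g[2] = 1·max(1,0) = 1·1 = 1
g[3] = 1·max(2,1) = 1·2 = 2
g[4] = 2·max(2,1) = 2·2 = 4
g[5] = 2·max(3,2) = 2·3 = 6
g[6] = 3·max(3,2) = 3·3 = 9
g[7] = 2·max(5,6) = 2·6 = 12
g[8] = 2·max(6,9) = 2·9 = 18
g[9] = 3·max(6,9) = 3·9 = 27
g[10] = 2·max(8,18) = 2·18 = 36
g[11] = 2·max(9,27) = 2·27 = 54
g[12] = 3·max(9,27) = 3·27 = 81
g[13] = 2·max(11,54) = 2·54 = 108
g[14] = 2·max(12,81) = 2·81 = 162
g[15] = 3·max(12,81) = 3·81 = 243
g[16] = 2·max(14,162) = 2·162 = 324
g[17] = 2·max(15,243) = 2·243 = 486
g[18] = 3·max(15,243) = 3·243 = 729
g[19] = 2·max(17,486) = 2·486 = 972
One optimal split: 3 + 3 + 3 + 3 + 3 + 2 + 2; product 3·3·3·3·3·2·2 = 972.

972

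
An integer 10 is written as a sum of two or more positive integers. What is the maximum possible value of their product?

36

Fill f[k] for k=2..10: at each k try every first piece i and multiply by the better of (k−i) uncut or f[k−i].
f[2] = 1·max(1,0) = 1·1 = 1
f[3] = 1·max(2,1) = 1·2 = 2
f[4] = 2·max(2,1) = 2·2 = 4
f[5] = 2·max(3,2) = 2·3 = 6
f[6] = 3·max(3,2) = 3·3 = 9
f[7] = 2·max(5,6) = 2·6 = 12
f[8] = 2·max(6,9) = 2·9 = 18
f[9] = 3·max(6,9) = 3·9 = 27
f[10] = 2·max(8,18) = 2·18 = 36
One optimal split: 3 + 3 + 2 + 2; product 3·3·2·2 = 36.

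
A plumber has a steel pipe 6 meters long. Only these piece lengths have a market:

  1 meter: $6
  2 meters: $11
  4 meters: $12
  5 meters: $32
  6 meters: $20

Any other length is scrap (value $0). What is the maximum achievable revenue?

38

Let f[k] be the best obtainable value from length k. For each k, try every first piece i and keep the best of price[i] + f[k−i].
f[1] = 6
f[2] = max(6+6, 11+0) = 12
f[3] = max(6+12, 11+6) = 18
f[4] = max(6+18, 11+12, 12+0) = 24
f[5] = max(6+24, 11+18, 12+6, 32+0) = 32
f[6] = max(6+32, 11+24, 12+12, 32+6, 20+0) = 38
One optimal cutting: 5 + 1 → $38.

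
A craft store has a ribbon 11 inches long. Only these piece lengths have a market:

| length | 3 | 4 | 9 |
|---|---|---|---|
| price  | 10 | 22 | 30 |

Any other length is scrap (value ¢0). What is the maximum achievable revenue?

54

Let r[k] be the best obtainable value from length k. For each k, try every first piece i and keep the best of price[i] + r[k−i].
r[1] = 0
r[2] = 0
r[3] = 10
r[4] = max(10+0, 22+0) = 22
r[5] = max(10+0, 22+0) = 22
r[6] = max(10+10, 22+0) = 22
r[7] = max(10+22, 22+10) = 32
r[8] = max(10+22, 22+22) = 44
r[9] = max(10+22, 22+22, 30+0) = 44
r[10] = max(10+32, 22+22, 30+0) = 44
r[11] = max(10+44, 22+32, 30+0) = 54
One optimal cutting: 4 + 4 + 3 → ¢54.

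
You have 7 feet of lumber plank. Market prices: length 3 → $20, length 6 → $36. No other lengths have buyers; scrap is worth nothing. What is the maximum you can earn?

Let best[k] be the best obtainable value from length k. For each k, try every first piece i and keep the best of price[i] + best[k−i].
best[1] = 0
best[2] = 0
best[3] = 20
best[4] = 20
best[5] = 20
best[6] = 40  (first piece 3, then best[3]=20)
best[7] = 40
One optimal cutting: pieces 3 + 3 with 1 foot of scrap → $40.

40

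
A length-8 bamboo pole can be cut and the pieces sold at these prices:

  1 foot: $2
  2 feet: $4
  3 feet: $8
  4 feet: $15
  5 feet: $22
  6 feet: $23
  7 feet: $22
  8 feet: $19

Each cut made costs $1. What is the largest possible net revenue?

29

Let net[k] be the best obtainable value from length k. For each k, try every first piece i and keep the best of price[i] + net[k−i] minus the 1 cut fee when i<k.
net[1] = 2
net[2] = 4
net[3] = 8
net[4] = 15
net[5] = 22
net[6] = 23  (first piece 1, then net[5]=22)
net[7] = 25  (first piece 2, then net[5]=22)
net[8] = 29  (first piece 3, then net[5]=22)
One optimal plan: pieces 5 + 3 (1 cut) → $30 − $1 = $29.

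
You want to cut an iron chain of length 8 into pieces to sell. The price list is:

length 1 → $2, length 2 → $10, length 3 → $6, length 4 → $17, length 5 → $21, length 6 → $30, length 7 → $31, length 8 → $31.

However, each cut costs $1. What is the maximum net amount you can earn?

Let v[k] be the best obtainable value from length k. For each k, try every first piece i and keep the best of price[i] + v[k−i] minus the 1 cut fee when i<k.
v[1] = 2
v[2] = 10
v[3] = 11  (first piece 1, then v[2]=10)
v[4] = 19  (first piece 2, then v[2]=10)
v[5] = 21
v[6] = 30
v[7] = 31  (first piece 1, then v[6]=30)
v[8] = 39  (first piece 2, then v[6]=30)
One optimal plan: pieces 6 + 2 (1 cut) → $40 − $1 = $39.

39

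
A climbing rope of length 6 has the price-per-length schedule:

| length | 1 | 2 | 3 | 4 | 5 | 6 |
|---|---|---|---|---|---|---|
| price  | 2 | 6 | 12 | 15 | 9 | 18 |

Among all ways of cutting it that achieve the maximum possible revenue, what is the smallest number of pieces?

2

Consider every possible first cut. r[k] is the best of p[i]+r[k−i] over all sellable i≤k.
r[1] = 2
r[2] = max(2+2, 6+0) = 6
r[3] = max(2+6, 6+2, 12+0) = 12
r[4] = max(2+12, 6+6, 12+2, 15+0) = 15
r[5] = max(2+15, 6+12, 12+6, 15+2, 9+0) = 18
r[6] = max(2+18, 6+15, 12+12, 15+6, 9+2, 18+0) = 24
Maximum revenue is €24.
Now minimize piece count subject to staying optimal: for each k, pieces[k] = 1 + min over i with p[i]+r[k−i]=r[k] of pieces[k−i].
pieces[3] = 1
pieces[4] = 1
pieces[5] = 2
pieces[6] = 2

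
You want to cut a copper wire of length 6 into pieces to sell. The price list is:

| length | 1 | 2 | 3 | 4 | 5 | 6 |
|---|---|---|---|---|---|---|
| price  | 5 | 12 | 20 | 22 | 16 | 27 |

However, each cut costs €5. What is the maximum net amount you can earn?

35

Build r[k] bottom-up: r[k] = max over allowed piece i of (p[i] + r[k−i]) − 5 per cut.
r[1] = 5
r[2] = 12
r[3] = 20
r[4] = 22
r[5] = 27  (first piece 2, then r[3]=20)
r[6] = 35  (first piece 3, then r[3]=20)
One optimal plan: pieces 3 + 3 (1 cut) → €40 − €5 = €35.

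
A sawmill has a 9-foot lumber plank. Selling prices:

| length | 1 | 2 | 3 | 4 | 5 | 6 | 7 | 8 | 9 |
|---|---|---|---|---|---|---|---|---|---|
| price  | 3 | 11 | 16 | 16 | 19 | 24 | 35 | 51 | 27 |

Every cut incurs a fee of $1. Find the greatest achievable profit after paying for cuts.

53

Let net[k] be the best obtainable value from length k. For each k, try every first piece i and keep the best of price[i] + net[k−i] minus the 1 cut fee when i<k.
net[1] = 3
net[2] = max(3+3-1, 11+0) = 11
net[3] = max(3+11-1, 11+3-1, 16+0) = 16
net[4] = max(3+16-1, 11+11-1, 16+3-1, 16+0) = 21
net[5] = max(3+21-1, 11+16-1, 16+11-1, 16+3-1, 19+0) = 26
net[6] = max(3+26-1, 11+21-1, 16+16-1, 16+11-1, 19+3-1, 24+0) = 31
net[7] = max(3+31-1, 11+26-1, 16+21-1, …, 24+3-1, 35+0) = 36
net[8] = max(3+36-1, 11+31-1, 16+26-1, …, 35+3-1, 51+0) = 51
net[9] = max(3+51-1, 11+36-1, 16+31-1, …, 51+3-1, 27+0) = 53
One optimal plan: pieces 8 + 1 (1 cut) → $54 − $1 = $53.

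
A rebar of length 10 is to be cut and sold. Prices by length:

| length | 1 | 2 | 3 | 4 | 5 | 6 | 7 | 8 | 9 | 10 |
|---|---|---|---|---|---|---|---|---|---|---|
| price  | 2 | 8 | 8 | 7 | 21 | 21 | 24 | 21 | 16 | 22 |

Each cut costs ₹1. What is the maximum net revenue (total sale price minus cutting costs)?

Let r[k] be the best obtainable value from length k. For each k, try every first piece i and keep the best of price[i] + r[k−i] minus the 1 cut fee when i<k.
r[1] = 2
r[2] = 8
r[3] = 9  (first piece 1, then r[2]=8)
r[4] = 15  (first piece 2, then r[2]=8)
r[5] = 21
r[6] = 22  (first piece 1, then r[5]=21)
r[7] = 28  (first piece 2, then r[5]=21)
r[8] = 29  (first piece 1, then r[7]=28)
r[9] = 35  (first piece 2, then r[7]=28)
r[10] = 41  (first piece 5, then r[5]=21)
One optimal plan: pieces 5 + 5 (1 cut) → ₹42 − ₹1 = ₹41.

41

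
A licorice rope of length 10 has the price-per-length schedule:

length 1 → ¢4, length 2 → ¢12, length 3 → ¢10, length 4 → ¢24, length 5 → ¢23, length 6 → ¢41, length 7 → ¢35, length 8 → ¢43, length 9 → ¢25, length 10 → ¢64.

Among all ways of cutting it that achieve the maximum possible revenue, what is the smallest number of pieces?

Consider every possible first cut. r[k] is the best of p[i]+r[k−i] over all sellable i≤k.
r[1] = 4
r[2] = max(4+4, 12+0) = 12
r[3] = max(4+12, 12+4, 10+0) = 16
r[4] = max(4+16, 12+12, 10+4, 24+0) = 24
r[5] = max(4+24, 12+16, 10+12, 24+4, 23+0) = 28
r[6] = max(4+28, 12+24, 10+16, 24+12, 23+4, 41+0) = 41
r[7] = max(4+41, 12+28, 10+24, …, 41+4, 35+0) = 45
r[8] = max(4+45, 12+41, 10+28, …, 35+4, 43+0) = 53
r[9] = max(4+53, 12+45, 10+41, …, 43+4, 25+0) = 57
r[10] = max(4+57, 12+53, 10+45, …, 25+4, 64+0) = 65
Maximum revenue is ¢65.
Now minimize piece count subject to staying optimal: for each k, pieces[k] = 1 + min over i with p[i]+r[k−i]=r[k] of pieces[k−i].
pieces[7] = 2
pieces[8] = 2
pieces[9] = 3
pieces[10] = 2

2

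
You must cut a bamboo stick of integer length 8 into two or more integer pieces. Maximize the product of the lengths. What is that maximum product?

18

Let f[k] be the best product for length k (with at least one cut). For each first piece i, the rest contributes max(k−i, f[k−i]).
Small cases: f[2]=1, f[3]=2.
f[4] = max(1·3, 2·2, 3·1) = 4
f[5] = max(1·4, 2·3, 3·2, 4·1) = 6
f[6] = max(1·6, 2·4, 3·3, 4·2, 5·1) = 9
f[7] = max(1·9, 2·6, 3·4, 4·3, 5·2, 6·1) = 12
f[8] = max(1·12, 2·9, 3·6, …, 6·2, 7·1) = 18
One optimal split: 3 + 3 + 2; product 3·3·2 = 18.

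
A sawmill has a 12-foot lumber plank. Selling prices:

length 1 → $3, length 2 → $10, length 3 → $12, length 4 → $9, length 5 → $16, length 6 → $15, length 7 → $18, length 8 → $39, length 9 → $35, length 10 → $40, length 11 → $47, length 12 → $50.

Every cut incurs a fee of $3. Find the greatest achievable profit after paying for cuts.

53

Build v[k] bottom-up: v[k] = max over allowed piece i of (p[i] + v[k−i]) − 3 per cut.
v[1] = 3
v[2] = 10
v[3] = 12
v[4] = 17  (first piece 2, then v[2]=10)
v[5] = 19  (first piece 2, then v[3]=12)
v[6] = 24  (first piece 2, then v[4]=17)
v[7] = 26  (first piece 2, then v[5]=19)
v[8] = 39
v[9] = 39  (first piece 1, then v[8]=39)
v[10] = 46  (first piece 2, then v[8]=39)
v[11] = 48  (first piece 3, then v[8]=39)
v[12] = 53  (first piece 2, then v[10]=46)
One optimal plan: pieces 8 + 2 + 2 (2 cuts) → $59 − $6 = $53.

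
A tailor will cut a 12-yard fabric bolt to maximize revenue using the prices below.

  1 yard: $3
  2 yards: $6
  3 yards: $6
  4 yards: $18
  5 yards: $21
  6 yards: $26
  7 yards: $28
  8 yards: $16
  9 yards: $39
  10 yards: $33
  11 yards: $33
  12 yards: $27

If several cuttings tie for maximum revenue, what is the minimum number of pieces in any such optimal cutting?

Let r[k] be the best obtainable value from length k. For each k, try every first piece i and keep the best of price[i] + r[k−i].
r[1] = 3
r[2] = max(3+3, 6+0) = 6
r[3] = max(3+6, 6+3, 6+0) = 9
r[4] = max(3+9, 6+6, 6+3, 18+0) = 18
r[5] = max(3+18, 6+9, 6+6, 18+3, 21+0) = 21
r[6] = max(3+21, 6+18, 6+9, 18+6, 21+3, 26+0) = 26
r[7] = max(3+26, 6+21, 6+18, …, 26+3, 28+0) = 29
r[8] = max(3+29, 6+26, 6+21, …, 28+3, 16+0) = 36
r[9] = max(3+36, 6+29, 6+26, …, 16+3, 39+0) = 39
r[10] = max(3+39, 6+36, 6+29, …, 39+3, 33+0) = 44
r[11] = max(3+44, 6+39, 6+36, …, 33+3, 33+0) = 47
r[12] = max(3+47, 6+44, 6+39, …, 33+3, 27+0) = 54
Maximum revenue is $54.
Now minimize piece count subject to staying optimal: for each k, pieces[k] = 1 + min over i with p[i]+r[k−i]=r[k] of pieces[k−i].
pieces[9] = 1
pieces[10] = 2
pieces[11] = 2
pieces[12] = 3

3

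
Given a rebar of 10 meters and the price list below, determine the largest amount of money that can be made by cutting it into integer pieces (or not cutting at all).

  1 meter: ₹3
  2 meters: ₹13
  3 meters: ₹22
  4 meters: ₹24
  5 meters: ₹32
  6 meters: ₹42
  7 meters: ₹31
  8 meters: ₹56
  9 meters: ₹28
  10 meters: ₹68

70

Let r[k] be the best obtainable value from length k. For each k, try every first piece i and keep the best of price[i] + r[k−i].
r[1] = 3
r[2] = 13
r[3] = 22
r[4] = 26  (first piece 2, then r[2]=13)
r[5] = 35  (first piece 2, then r[3]=22)
r[6] = 44  (first piece 3, then r[3]=22)
r[7] = 48  (first piece 2, then r[5]=35)
r[8] = 57  (first piece 2, then r[6]=44)
r[9] = 66  (first piece 3, then r[6]=44)
r[10] = 70  (first piece 2, then r[8]=57)
One optimal cutting: 3 + 3 + 2 + 2 → ₹22 + ₹22 + ₹13 + ₹13 = ₹70.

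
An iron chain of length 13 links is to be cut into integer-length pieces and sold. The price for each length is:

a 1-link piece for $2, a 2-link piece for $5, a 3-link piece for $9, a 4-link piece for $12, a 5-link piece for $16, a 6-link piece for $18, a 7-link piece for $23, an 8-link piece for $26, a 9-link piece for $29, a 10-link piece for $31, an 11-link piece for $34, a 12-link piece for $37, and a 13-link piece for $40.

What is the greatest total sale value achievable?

Let r[k] be the best obtainable value from length k. For each k, try every first piece i and keep the best of price[i] + r[k−i].
r[1] = 2
r[2] = max(2+2, 5+0) = 5
r[3] = max(2+5, 5+2, 9+0) = 9
r[4] = max(2+9, 5+5, 9+2, 12+0) = 12
r[5] = max(2+12, 5+9, 9+5, 12+2, 16+0) = 16
r[6] = max(2+16, 5+12, 9+9, 12+5, 16+2, 18+0) = 18
r[7] = max(2+18, 5+16, 9+12, …, 18+2, 23+0) = 23
r[8] = max(2+23, 5+18, 9+16, …, 23+2, 26+0) = 26
r[9] = max(2+26, 5+23, 9+18, …, 26+2, 29+0) = 29
r[10] = max(2+29, 5+26, 9+23, …, 29+2, 31+0) = 32
r[11] = max(2+32, 5+29, 9+26, …, 31+2, 34+0) = 35
r[12] = max(2+35, 5+32, 9+29, …, 34+2, 37+0) = 39
r[13] = max(2+39, 5+35, 9+32, …, 37+2, 40+0) = 42
One optimal cutting: 8 + 5 → $26 + $16 = $42.

42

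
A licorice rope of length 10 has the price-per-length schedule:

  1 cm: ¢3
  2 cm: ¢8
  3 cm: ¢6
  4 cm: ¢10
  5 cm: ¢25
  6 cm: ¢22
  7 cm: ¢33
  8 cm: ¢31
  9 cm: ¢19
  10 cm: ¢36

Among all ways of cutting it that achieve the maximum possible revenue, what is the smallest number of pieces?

2

Build r[k] bottom-up: r[k] = max over allowed piece i of (p[i] + r[k−i]).
r[1] = 3
r[2] = 8
r[3] = 11  (first piece 1, then r[2]=8)
r[4] = 16  (first piece 2, then r[2]=8)
r[5] = 25
r[6] = 28  (first piece 1, then r[5]=25)
r[7] = 33  (first piece 2, then r[5]=25)
r[8] = 36  (first piece 1, then r[7]=33)
r[9] = 41  (first piece 2, then r[7]=33)
r[10] = 50  (first piece 5, then r[5]=25)
Maximum revenue is ¢50.
Now minimize piece count subject to staying optimal: for each k, pieces[k] = 1 + min over i with p[i]+r[k−i]=r[k] of pieces[k−i].
pieces[7] = 1
pieces[8] = 2
pieces[9] = 2
pieces[10] = 2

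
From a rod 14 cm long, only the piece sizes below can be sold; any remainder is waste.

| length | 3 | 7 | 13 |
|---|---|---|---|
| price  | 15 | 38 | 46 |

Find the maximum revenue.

76

Consider every possible first cut. r[k] is the best of p[i]+r[k−i] over all sellable i≤k.
r[1] = 0
r[2] = 0
r[3] = 15
r[4] = 15
r[5] = 15
r[6] = 30  (first piece 3, then r[3]=15)
r[7] = 38
r[8] = 38
r[9] = 45  (first piece 3, then r[6]=30)
r[10] = 53  (first piece 3, then r[7]=38)
r[11] = 53
r[12] = 60  (first piece 3, then r[9]=45)
r[13] = 68  (first piece 3, then r[10]=53)
r[14] = 76  (first piece 7, then r[7]=38)
One optimal cutting: 7 + 7 → $76.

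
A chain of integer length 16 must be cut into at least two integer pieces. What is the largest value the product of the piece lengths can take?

324

Fill f[k] for k=2..16: at each k try every first piece i and multiply by the better of (k−i) uncut or f[k−i].
Small cases: f[2]=1, f[3]=2, f[4]=4, f[5]=6, f[6]=9, f[7]=12, f[8]=18, f[9]=27.
f[10] = 2·max(8,18) = 2·18 = 36
f[11] = 2·max(9,27) = 2·27 = 54
f[12] = 3·max(9,27) = 3·27 = 81
f[13] = 2·max(11,54) = 2·54 = 108
f[14] = 2·max(12,81) = 2·81 = 162
f[15] = 3·max(12,81) = 3·81 = 243
f[16] = 2·max(14,162) = 2·162 = 324
One optimal split: 3 + 3 + 3 + 3 + 2 + 2; product 3·3·3·3·2·2 = 324.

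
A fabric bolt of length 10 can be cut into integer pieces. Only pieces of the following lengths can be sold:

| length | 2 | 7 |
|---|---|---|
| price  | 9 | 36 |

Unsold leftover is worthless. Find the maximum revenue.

Let f[k] be the best obtainable value from length k. For each k, try every first piece i and keep the best of price[i] + f[k−i].
f[1] = 0
f[2] = 9
f[3] = 9
f[4] = 18  (first piece 2, then f[2]=9)
f[5] = 18
f[6] = 27  (first piece 2, then f[4]=18)
f[7] = max(9+18, 36+0) = 36
f[8] = max(9+27, 36+0) = 36
f[9] = max(9+36, 36+9) = 45
f[10] = max(9+36, 36+9) = 45
One optimal cutting: pieces 7 + 2 with 1 yard of scrap → $45.

45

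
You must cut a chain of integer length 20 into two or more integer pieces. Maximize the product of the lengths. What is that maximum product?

1458

Define m[k] = max over 1≤i<k of i · max(k−i, m[k−i]); the inner max lets the remainder stay uncut if that's better.
m[2] = 1·max(1,0) = 1·1 = 1
m[3] = 1·max(2,1) = 1·2 = 2
m[4] = 2·max(2,1) = 2·2 = 4
m[5] = 2·max(3,2) = 2·3 = 6
m[6] = 3·max(3,2) = 3·3 = 9
m[7] = 2·max(5,6) = 2·6 = 12
m[8] = 2·max(6,9) = 2·9 = 18
m[9] = 3·max(6,9) = 3·9 = 27
m[10] = 2·max(8,18) = 2·18 = 36
m[11] = 2·max(9,27) = 2·27 = 54
m[12] = 3·max(9,27) = 3·27 = 81
m[13] = 2·max(11,54) = 2·54 = 108
m[14] = 2·max(12,81) = 2·81 = 162
m[15] = 3·max(12,81) = 3·81 = 243
m[16] = 2·max(14,162) = 2·162 = 324
m[17] = 2·max(15,243) = 2·243 = 486
m[18] = 3·max(15,243) = 3·243 = 729
m[19] = 2·max(17,486) = 2·486 = 972
m[20] = 2·max(18,729) = 2·729 = 1458
One optimal split: 3 + 3 + 3 + 3 + 3 + 3 + 2; product 3·3·3·3·3·3·2 = 1458.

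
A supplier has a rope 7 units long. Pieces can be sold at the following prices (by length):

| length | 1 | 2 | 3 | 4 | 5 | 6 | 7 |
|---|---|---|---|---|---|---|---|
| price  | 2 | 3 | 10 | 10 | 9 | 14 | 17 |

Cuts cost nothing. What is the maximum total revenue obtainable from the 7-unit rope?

Let best[k] be the best obtainable value from length k. For each k, try every first piece i and keep the best of price[i] + best[k−i].
best[1] = 2
best[2] = max(2+2, 3+0) = 4
best[3] = max(2+4, 3+2, 10+0) = 10
best[4] = max(2+10, 3+4, 10+2, 10+0) = 12
best[5] = max(2+12, 3+10, 10+4, 10+2, 9+0) = 14
best[6] = max(2+14, 3+12, 10+10, 10+4, 9+2, 14+0) = 20
best[7] = max(2+20, 3+14, 10+12, …, 14+2, 17+0) = 22
One optimal cutting: 3 + 3 + 1 → $10 + $10 + $2 = $22.

22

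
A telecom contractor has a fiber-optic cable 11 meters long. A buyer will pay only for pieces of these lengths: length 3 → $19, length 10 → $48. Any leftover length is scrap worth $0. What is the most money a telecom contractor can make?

57

Build best[k] bottom-up: best[k] = max over allowed piece i of (p[i] + best[k−i]).
best[1] = 0
best[2] = 0
best[3] = 19
best[4] = 19
best[5] = 19
best[6] = 38  (first piece 3, then best[3]=19)
best[7] = 38
best[8] = 38
best[9] = 57  (first piece 3, then best[6]=38)
best[10] = max(19+38, 48+0) = 57
best[11] = max(19+38, 48+0) = 57
One optimal cutting: pieces 3 + 3 + 3 with 2 meters of scrap → $57.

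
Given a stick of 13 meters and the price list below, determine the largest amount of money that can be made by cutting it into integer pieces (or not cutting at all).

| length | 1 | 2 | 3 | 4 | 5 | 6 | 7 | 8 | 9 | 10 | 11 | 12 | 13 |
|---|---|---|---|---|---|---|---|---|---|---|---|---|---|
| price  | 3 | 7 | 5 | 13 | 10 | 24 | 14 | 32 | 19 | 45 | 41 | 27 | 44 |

55

Build r[k] bottom-up: r[k] = max over allowed piece i of (p[i] + r[k−i]).
r[1] = 3
r[2] = max(3+3, 7+0) = 7
r[3] = max(3+7, 7+3, 5+0) = 10
r[4] = max(3+10, 7+7, 5+3, 13+0) = 14
r[5] = max(3+14, 7+10, 5+7, 13+3, 10+0) = 17
r[6] = max(3+17, 7+14, 5+10, 13+7, 10+3, 24+0) = 24
r[7] = max(3+24, 7+17, 5+14, …, 24+3, 14+0) = 27
r[8] = max(3+27, 7+24, 5+17, …, 14+3, 32+0) = 32
r[9] = max(3+32, 7+27, 5+24, …, 32+3, 19+0) = 35
r[10] = max(3+35, 7+32, 5+27, …, 19+3, 45+0) = 45
r[11] = max(3+45, 7+35, 5+32, …, 45+3, 41+0) = 48
r[12] = max(3+48, 7+45, 5+35, …, 41+3, 27+0) = 52
r[13] = max(3+52, 7+48, 5+45, …, 27+3, 44+0) = 55
One optimal cutting: 10 + 2 + 1 → 45 + 7 + 3 = 55.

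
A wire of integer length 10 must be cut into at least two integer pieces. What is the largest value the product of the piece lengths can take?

36

Define g[k] = max over 1≤i<k of i · max(k−i, g[k−i]); the inner max lets the remainder stay uncut if that's better.
Small cases: g[2]=1.
g[3] = 1*max(2,1) = 1*2 = 2
g[4] = 2*max(2,1) = 2*2 = 4
g[5] = 2*max(3,2) = 2*3 = 6
g[6] = 3*max(3,2) = 3*3 = 9
g[7] = 2*max(5,6) = 2*6 = 12
g[8] = 2*max(6,9) = 2*9 = 18
g[9] = 3*max(6,9) = 3*9 = 27
g[10] = 2*max(8,18) = 2*18 = 36
One optimal split: 3 + 3 + 2 + 2; product 3*3*2*2 = 36.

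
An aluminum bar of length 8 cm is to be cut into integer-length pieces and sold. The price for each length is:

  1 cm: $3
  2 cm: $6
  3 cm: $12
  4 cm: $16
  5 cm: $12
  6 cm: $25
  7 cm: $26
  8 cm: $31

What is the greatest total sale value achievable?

32

Build r[k] bottom-up: r[k] = max over allowed piece i of (p[i] + r[k−i]).
r[1] = 3
r[2] = 6  (first piece 1, then r[1]=3)
r[3] = 12
r[4] = 16
r[5] = 19  (first piece 1, then r[4]=16)
r[6] = 25
r[7] = 28  (first piece 1, then r[6]=25)
r[8] = 32  (first piece 4, then r[4]=16)
One optimal cutting: 4 + 4 → $16 + $16 = $32.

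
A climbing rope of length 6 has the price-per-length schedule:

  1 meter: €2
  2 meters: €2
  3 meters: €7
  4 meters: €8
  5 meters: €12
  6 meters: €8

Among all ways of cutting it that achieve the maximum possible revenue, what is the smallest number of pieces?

2

Build r[k] bottom-up: r[k] = max over allowed piece i of (p[i] + r[k−i]).
r[1] = 2
r[2] = max(2+2, 2+0) = 4
r[3] = max(2+4, 2+2, 7+0) = 7
r[4] = max(2+7, 2+4, 7+2, 8+0) = 9
r[5] = max(2+9, 2+7, 7+4, 8+2, 12+0) = 12
r[6] = max(2+12, 2+9, 7+7, 8+4, 12+2, 8+0) = 14
Maximum revenue is €14.
Now minimize piece count subject to staying optimal: for each k, pieces[k] = 1 + min over i with p[i]+r[k−i]=r[k] of pieces[k−i].
pieces[3] = 1
pieces[4] = 2
pieces[5] = 1
pieces[6] = 2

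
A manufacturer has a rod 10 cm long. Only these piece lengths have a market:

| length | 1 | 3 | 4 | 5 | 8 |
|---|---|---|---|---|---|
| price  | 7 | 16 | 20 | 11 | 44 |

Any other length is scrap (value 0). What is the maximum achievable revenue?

70

Build f[k] bottom-up: f[k] = max over allowed piece i of (p[i] + f[k−i]).
f[1] = 7
f[2] = 14  (first piece 1, then f[1]=7)
f[3] = max(7+14, 16+0) = 21
f[4] = max(7+21, 16+7, 20+0) = 28
f[5] = max(7+28, 16+14, 20+7, 11+0) = 35
f[6] = max(7+35, 16+21, 20+14, 11+7) = 42
f[7] = max(7+42, 16+28, 20+21, 11+14) = 49
f[8] = max(7+49, 16+35, 20+28, 11+21, 44+0) = 56
f[9] = max(7+56, 16+42, 20+35, 11+28, 44+7) = 63
f[10] = max(7+63, 16+49, 20+42, 11+35, 44+14) = 70
One optimal cutting: 1 + 1 + 1 + 1 + 1 + 1 + 1 + 1 + 1 + 1 → 70.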